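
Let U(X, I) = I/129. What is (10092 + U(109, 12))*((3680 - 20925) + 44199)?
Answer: 11696957840/43 ≈ 2.7202e+8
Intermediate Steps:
U(X, I) = I/129 (U(X, I) = I*(1/129) = I/129)
(10092 + U(109, 12))*((3680 - 20925) + 44199) = (10092 + (1/129)*12)*((3680 - 20925) + 44199) = (10092 + 4/43)*(-17245 + 44199) = (433960/43)*26954 = 11696957840/43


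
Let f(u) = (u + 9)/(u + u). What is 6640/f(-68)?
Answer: 903040/59 ≈ 15306.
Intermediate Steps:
f(u) = (9 + u)/(2*u) (f(u) = (9 + u)/((2*u)) = (9 + u)*(1/(2*u)) = (9 + u)/(2*u))
6640/f(-68) = 6640/(((½)*(9 - 68)/(-68))) = 6640/(((½)*(-1/68)*(-59))) = 6640/(59/136) = 6640*(136/59) = 903040/59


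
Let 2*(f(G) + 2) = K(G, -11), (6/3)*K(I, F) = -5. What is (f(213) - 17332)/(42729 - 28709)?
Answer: -69341/56080 ≈ -1.2365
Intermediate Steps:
K(I, F) = -5/2 (K(I, F) = (1/2)*(-5) = -5/2)
f(G) = -13/4 (f(G) = -2 + (1/2)*(-5/2) = -2 - 5/4 = -13/4)
(f(213) - 17332)/(42729 - 28709) = (-13/4 - 17332)/(42729 - 28709) = -69341/4/14020 = -69341/4*1/14020 = -69341/56080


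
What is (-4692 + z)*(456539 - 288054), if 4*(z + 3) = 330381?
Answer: 52500094485/4 ≈ 1.3125e+10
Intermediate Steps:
z = 330369/4 (z = -3 + (1/4)*330381 = -3 + 330381/4 = 330369/4 ≈ 82592.)
(-4692 + z)*(456539 - 288054) = (-4692 + 330369/4)*(456539 - 288054) = (311601/4)*168485 = 52500094485/4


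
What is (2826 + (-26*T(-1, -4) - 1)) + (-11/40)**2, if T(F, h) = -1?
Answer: 4561721/1600 ≈ 2851.1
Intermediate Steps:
(2826 + (-26*T(-1, -4) - 1)) + (-11/40)**2 = (2826 + (-26*(-1) - 1)) + (-11/40)**2 = (2826 + (26 - 1)) + (-11*1/40)**2 = (2826 + 25) + (-11/40)**2 = 2851 + 121/1600 = 4561721/1600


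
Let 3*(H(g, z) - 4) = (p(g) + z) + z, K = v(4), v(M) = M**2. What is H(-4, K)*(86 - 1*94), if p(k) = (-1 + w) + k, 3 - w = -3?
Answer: -120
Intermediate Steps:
w = 6 (w = 3 - 1*(-3) = 3 + 3 = 6)
p(k) = 5 + k (p(k) = (-1 + 6) + k = 5 + k)
K = 16 (K = 4**2 = 16)
H(g, z) = 17/3 + g/3 + 2*z/3 (H(g, z) = 4 + (((5 + g) + z) + z)/3 = 4 + ((5 + g + z) + z)/3 = 4 + (5 + g + 2*z)/3 = 4 + (5/3 + g/3 + 2*z/3) = 17/3 + g/3 + 2*z/3)
H(-4, K)*(86 - 1*94) = (17/3 + (1/3)*(-4) + (2/3)*16)*(86 - 1*94) = (17/3 - 4/3 + 32/3)*(86 - 94) = 15*(-8) = -120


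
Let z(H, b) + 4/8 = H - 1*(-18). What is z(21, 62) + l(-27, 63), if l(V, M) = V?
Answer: 23/2 ≈ 11.500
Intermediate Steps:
z(H, b) = 35/2 + H (z(H, b) = -½ + (H - 1*(-18)) = -½ + (H + 18) = -½ + (18 + H) = 35/2 + H)
z(21, 62) + l(-27, 63) = (35/2 + 21) - 27 = 77/2 - 27 = 23/2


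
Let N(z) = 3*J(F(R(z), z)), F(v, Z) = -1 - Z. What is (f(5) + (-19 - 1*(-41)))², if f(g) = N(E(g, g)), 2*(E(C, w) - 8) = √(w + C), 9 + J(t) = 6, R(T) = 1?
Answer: 169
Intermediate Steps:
J(t) = -3 (J(t) = -9 + 6 = -3)
E(C, w) = 8 + √(C + w)/2 (E(C, w) = 8 + √(w + C)/2 = 8 + √(C + w)/2)
N(z) = -9 (N(z) = 3*(-3) = -9)
f(g) = -9
(f(5) + (-19 - 1*(-41)))² = (-9 + (-19 - 1*(-41)))² = (-9 + (-19 + 41))² = (-9 + 22)² = 13² = 169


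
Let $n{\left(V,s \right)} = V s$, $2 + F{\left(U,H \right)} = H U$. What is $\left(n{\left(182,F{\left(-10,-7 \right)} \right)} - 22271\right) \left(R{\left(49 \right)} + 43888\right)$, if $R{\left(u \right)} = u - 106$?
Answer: $-433707745$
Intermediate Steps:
$R{\left(u \right)} = -106 + u$
$F{\left(U,H \right)} = -2 + H U$
$\left(n{\left(182,F{\left(-10,-7 \right)} \right)} - 22271\right) \left(R{\left(49 \right)} + 43888\right) = \left(182 \left(-2 - -70\right) - 22271\right) \left(\left(-106 + 49\right) + 43888\right) = \left(182 \left(-2 + 70\right) - 22271\right) \left(-57 + 43888\right) = \left(182 \cdot 68 - 22271\right) 43831 = \left(12376 - 22271\right) 43831 = \left(-9895\right) 43831 = -433707745$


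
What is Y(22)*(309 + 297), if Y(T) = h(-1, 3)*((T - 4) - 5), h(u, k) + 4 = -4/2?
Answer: -47268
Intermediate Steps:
h(u, k) = -6 (h(u, k) = -4 - 4/2 = -4 - 4*1/2 = -4 - 2 = -6)
Y(T) = 54 - 6*T (Y(T) = -6*((T - 4) - 5) = -6*((-4 + T) - 5) = -6*(-9 + T) = 54 - 6*T)
Y(22)*(309 + 297) = (54 - 6*22)*(309 + 297) = (54 - 132)*606 = -78*606 = -47268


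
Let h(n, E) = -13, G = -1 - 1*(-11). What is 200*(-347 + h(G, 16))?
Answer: -72000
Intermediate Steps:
G = 10 (G = -1 + 11 = 10)
200*(-347 + h(G, 16)) = 200*(-347 - 13) = 200*(-360) = -72000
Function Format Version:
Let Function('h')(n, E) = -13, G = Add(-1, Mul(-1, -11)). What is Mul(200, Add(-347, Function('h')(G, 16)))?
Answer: -72000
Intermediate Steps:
G = 10 (G = Add(-1, 11) = 10)
Mul(200, Add(-347, Function('h')(G, 16))) = Mul(200, Add(-347, -13)) = Mul(200, -360) = -72000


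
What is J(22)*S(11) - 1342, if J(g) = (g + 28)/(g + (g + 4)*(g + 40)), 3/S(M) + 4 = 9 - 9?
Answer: -4385731/3268 ≈ -1342.0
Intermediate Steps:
S(M) = -¾ (S(M) = 3/(-4 + (9 - 9)) = 3/(-4 + 0) = 3/(-4) = 3*(-¼) = -¾)
J(g) = (28 + g)/(g + (4 + g)*(40 + g))
J(22)*S(11) - 1342 = ((28 + 22)/(160 + 22² + 45*22))*(-¾) - 1342 = (50/(160 + 484 + 990))*(-¾) - 1342 = (50/1634)*(-¾) - 1342 = ((1/1634)*50)*(-¾) - 1342 = (25/817)*(-¾) - 1342 = -75/3268 - 1342 = -4385731/3268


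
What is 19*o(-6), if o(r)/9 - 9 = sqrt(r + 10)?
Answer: 1881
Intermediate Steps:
o(r) = 81 + 9*sqrt(10 + r) (o(r) = 81 + 9*sqrt(r + 10) = 81 + 9*sqrt(10 + r))
19*o(-6) = 19*(81 + 9*sqrt(10 - 6)) = 19*(81 + 9*sqrt(4)) = 19*(81 + 9*2) = 19*(81 + 18) = 19*99 = 1881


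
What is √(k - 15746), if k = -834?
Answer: 2*I*√4145 ≈ 128.76*I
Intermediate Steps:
√(k - 15746) = √(-834 - 15746) = √(-16580) = 2*I*√4145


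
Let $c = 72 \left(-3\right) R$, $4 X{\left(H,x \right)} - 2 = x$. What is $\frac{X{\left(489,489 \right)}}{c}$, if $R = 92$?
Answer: $- \frac{491}{79488} \approx -0.006177$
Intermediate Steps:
$X{\left(H,x \right)} = \frac{1}{2} + \frac{x}{4}$
$c = -19872$ ($c = 72 \left(-3\right) 92 = \left(-216\right) 92 = -19872$)
$\frac{X{\left(489,489 \right)}}{c} = \frac{\frac{1}{2} + \frac{1}{4} \cdot 489}{-19872} = \left(\frac{1}{2} + \frac{489}{4}\right) \left(- \frac{1}{19872}\right) = \frac{491}{4} \left(- \frac{1}{19872}\right) = - \frac{491}{79488}$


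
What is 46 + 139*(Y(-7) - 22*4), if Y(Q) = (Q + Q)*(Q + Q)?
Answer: 15058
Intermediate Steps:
Y(Q) = 4*Q² (Y(Q) = (2*Q)*(2*Q) = 4*Q²)
46 + 139*(Y(-7) - 22*4) = 46 + 139*(4*(-7)² - 22*4) = 46 + 139*(4*49 - 1*88) = 46 + 139*(196 - 88) = 46 + 139*108 = 46 + 15012 = 15058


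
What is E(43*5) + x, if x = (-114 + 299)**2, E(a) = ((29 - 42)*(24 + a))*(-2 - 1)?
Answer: 43546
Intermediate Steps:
E(a) = 936 + 39*a (E(a) = -13*(24 + a)*(-3) = (-312 - 13*a)*(-3) = 936 + 39*a)
x = 34225 (x = 185**2 = 34225)
E(43*5) + x = (936 + 39*(43*5)) + 34225 = (936 + 39*215) + 34225 = (936 + 8385) + 34225 = 9321 + 34225 = 43546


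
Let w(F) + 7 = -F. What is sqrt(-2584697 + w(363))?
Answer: I*sqrt(2585067) ≈ 1607.8*I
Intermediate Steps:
w(F) = -7 - F
sqrt(-2584697 + w(363)) = sqrt(-2584697 + (-7 - 1*363)) = sqrt(-2584697 + (-7 - 363)) = sqrt(-2584697 - 370) = sqrt(-2585067) = I*sqrt(2585067)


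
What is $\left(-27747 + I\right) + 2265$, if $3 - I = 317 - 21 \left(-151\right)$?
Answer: $-28967$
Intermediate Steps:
$I = -3485$ ($I = 3 - \left(317 - 21 \left(-151\right)\right) = 3 - \left(317 - -3171\right) = 3 - \left(317 + 3171\right) = 3 - 3488 = -3485$)
$\left(-27747 + I\right) + 2265 = \left(-27747 - 3485\right) + 2265 = -31232 + 2265 = -28967$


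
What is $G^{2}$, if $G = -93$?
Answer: $8649$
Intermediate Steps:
$G^{2} = \left(-93\right)^{2} = 8649$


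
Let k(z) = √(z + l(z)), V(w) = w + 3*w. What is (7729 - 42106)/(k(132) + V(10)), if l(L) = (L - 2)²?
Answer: 57295/643 - 11459*√4258/2572 ≈ -201.62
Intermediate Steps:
V(w) = 4*w
l(L) = (-2 + L)²
k(z) = √(z + (-2 + z)²)
(7729 - 42106)/(k(132) + V(10)) = (7729 - 42106)/(√(132 + (-2 + 132)²) + 4*10) = -34377/(√(132 + 130²) + 40) = -34377/(√(132 + 16900) + 40) = -34377/(√17032 + 40) = -34377/(2*√4258 + 40) = -34377/(40 + 2*√4258)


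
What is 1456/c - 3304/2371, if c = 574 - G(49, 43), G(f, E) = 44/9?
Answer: 544096/467087 ≈ 1.1649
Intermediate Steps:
G(f, E) = 44/9 (G(f, E) = 44*(⅑) = 44/9)
c = 5122/9 (c = 574 - 1*44/9 = 574 - 44/9 = 5122/9 ≈ 569.11)
1456/c - 3304/2371 = 1456/(5122/9) - 3304/2371 = 1456*(9/5122) - 3304*1/2371 = 504/197 - 3304/2371 = 544096/467087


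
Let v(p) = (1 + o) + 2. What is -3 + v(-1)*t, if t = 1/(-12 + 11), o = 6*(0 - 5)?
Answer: 24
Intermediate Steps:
o = -30 (o = 6*(-5) = -30)
v(p) = -27 (v(p) = (1 - 30) + 2 = -29 + 2 = -27)
t = -1 (t = 1/(-1) = -1)
-3 + v(-1)*t = -3 - 27*(-1) = -3 + 27 = 24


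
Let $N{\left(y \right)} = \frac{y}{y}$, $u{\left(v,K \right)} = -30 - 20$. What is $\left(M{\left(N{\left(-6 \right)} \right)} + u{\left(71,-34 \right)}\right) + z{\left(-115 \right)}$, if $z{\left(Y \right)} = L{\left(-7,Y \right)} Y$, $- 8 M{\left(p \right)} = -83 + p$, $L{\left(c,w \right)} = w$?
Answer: $\frac{52741}{4} \approx 13185.0$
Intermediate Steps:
$u{\left(v,K \right)} = -50$ ($u{\left(v,K \right)} = -30 - 20 = -50$)
$N{\left(y \right)} = 1$
$M{\left(p \right)} = \frac{83}{8} - \frac{p}{8}$ ($M{\left(p \right)} = - \frac{-83 + p}{8} = \frac{83}{8} - \frac{p}{8}$)
$z{\left(Y \right)} = Y^{2}$ ($z{\left(Y \right)} = Y Y = Y^{2}$)
$\left(M{\left(N{\left(-6 \right)} \right)} + u{\left(71,-34 \right)}\right) + z{\left(-115 \right)} = \left(\left(\frac{83}{8} - \frac{1}{8}\right) - 50\right) + \left(-115\right)^{2} = \left(\left(\frac{83}{8} - \frac{1}{8}\right) - 50\right) + 13225 = \left(\frac{41}{4} - 50\right) + 13225 = - \frac{159}{4} + 13225 = \frac{52741}{4}$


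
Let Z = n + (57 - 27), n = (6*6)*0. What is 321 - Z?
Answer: 291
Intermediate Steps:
n = 0 (n = 36*0 = 0)
Z = 30 (Z = 0 + (57 - 27) = 0 + 30 = 30)
321 - Z = 321 - 1*30 = 321 - 30 = 291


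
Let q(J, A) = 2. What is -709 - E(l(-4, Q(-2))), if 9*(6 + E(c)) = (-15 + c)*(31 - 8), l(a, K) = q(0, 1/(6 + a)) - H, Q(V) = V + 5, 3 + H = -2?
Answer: -6143/9 ≈ -682.56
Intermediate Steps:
H = -5 (H = -3 - 2 = -5)
Q(V) = 5 + V
l(a, K) = 7 (l(a, K) = 2 - 1*(-5) = 2 + 5 = 7)
E(c) = -133/3 + 23*c/9 (E(c) = -6 + ((-15 + c)*(31 - 8))/9 = -6 + ((-15 + c)*23)/9 = -6 + (-345 + 23*c)/9 = -6 + (-115/3 + 23*c/9) = -133/3 + 23*c/9)
-709 - E(l(-4, Q(-2))) = -709 - (-133/3 + (23/9)*7) = -709 - (-133/3 + 161/9) = -709 - 1*(-238/9) = -709 + 238/9 = -6143/9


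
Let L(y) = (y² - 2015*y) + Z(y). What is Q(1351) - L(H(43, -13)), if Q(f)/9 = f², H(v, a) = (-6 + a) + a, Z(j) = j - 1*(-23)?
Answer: 16361314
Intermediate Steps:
Z(j) = 23 + j (Z(j) = j + 23 = 23 + j)
H(v, a) = -6 + 2*a
L(y) = 23 + y² - 2014*y (L(y) = (y² - 2015*y) + (23 + y) = 23 + y² - 2014*y)
Q(f) = 9*f²
Q(1351) - L(H(43, -13)) = 9*1351² - (23 + (-6 + 2*(-13))² - 2014*(-6 + 2*(-13))) = 9*1825201 - (23 + (-6 - 26)² - 2014*(-6 - 26)) = 16426809 - (23 + (-32)² - 2014*(-32)) = 16426809 - (23 + 1024 + 64448) = 16426809 - 1*65495 = 16426809 - 65495 = 16361314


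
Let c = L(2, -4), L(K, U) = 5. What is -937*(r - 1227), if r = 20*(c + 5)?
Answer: 962299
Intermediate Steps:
c = 5
r = 200 (r = 20*(5 + 5) = 20*10 = 200)
-937*(r - 1227) = -937*(200 - 1227) = -937*(-1027) = 962299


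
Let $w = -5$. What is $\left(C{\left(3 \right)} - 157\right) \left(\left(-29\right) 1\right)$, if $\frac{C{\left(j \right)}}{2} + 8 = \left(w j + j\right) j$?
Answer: $7105$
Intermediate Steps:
$C{\left(j \right)} = -16 - 8 j^{2}$ ($C{\left(j \right)} = -16 + 2 \left(- 5 j + j\right) j = -16 + 2 - 4 j j = -16 + 2 \left(- 4 j^{2}\right) = -16 - 8 j^{2}$)
$\left(C{\left(3 \right)} - 157\right) \left(\left(-29\right) 1\right) = \left(\left(-16 - 8 \cdot 3^{2}\right) - 157\right) \left(\left(-29\right) 1\right) = \left(\left(-16 - 72\right) - 157\right) \left(-29\right) = \left(-88 - 157\right) \left(-29\right) = \left(-245\right) \left(-29\right) = 7105$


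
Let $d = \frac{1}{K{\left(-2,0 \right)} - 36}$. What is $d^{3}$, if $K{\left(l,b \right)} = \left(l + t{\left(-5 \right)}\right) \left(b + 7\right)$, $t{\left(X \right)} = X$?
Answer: $- \frac{1}{614125} \approx -1.6283 \cdot 10^{-6}$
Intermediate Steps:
$K{\left(l,b \right)} = \left(-5 + l\right) \left(7 + b\right)$ ($K{\left(l,b \right)} = \left(l - 5\right) \left(b + 7\right) = \left(-5 + l\right) \left(7 + b\right)$)
$d = - \frac{1}{85}$ ($d = \frac{1}{\left(-35 - 0 + 7 \left(-2\right) + 0 \left(-2\right)\right) - 36} = \frac{1}{\left(-35 + 0 - 14 + 0\right) - 36} = \frac{1}{-49 - 36} = \frac{1}{-85} = - \frac{1}{85} \approx -0.011765$)
$d^{3} = \left(- \frac{1}{85}\right)^{3} = - \frac{1}{614125}$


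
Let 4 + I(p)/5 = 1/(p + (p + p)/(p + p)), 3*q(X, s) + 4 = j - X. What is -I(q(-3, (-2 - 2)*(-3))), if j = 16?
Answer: 115/6 ≈ 19.167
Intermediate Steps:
q(X, s) = 4 - X/3 (q(X, s) = -4/3 + (16 - X)/3 = -4/3 + (16/3 - X/3) = 4 - X/3)
I(p) = -20 + 5/(1 + p) (I(p) = -20 + 5/(p + (p + p)/(p + p)) = -20 + 5/(p + (2*p)/((2*p))) = -20 + 5/(p + (2*p)*(1/(2*p))) = -20 + 5/(p + 1) = -20 + 5/(1 + p))
-I(q(-3, (-2 - 2)*(-3))) = -5*(-3 - 4*(4 - ⅓*(-3)))/(1 + (4 - ⅓*(-3))) = -5*(-3 - 4*(4 + 1))/(1 + (4 + 1)) = -5*(-3 - 4*5)/(1 + 5) = -5*(-3 - 20)/6 = -5*(-23)/6 = -1*(-115/6) = 115/6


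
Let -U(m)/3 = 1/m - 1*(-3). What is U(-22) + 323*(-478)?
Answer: -3396863/22 ≈ -1.5440e+5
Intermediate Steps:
U(m) = -9 - 3/m (U(m) = -3*(1/m - 1*(-3)) = -3*(1/m + 3) = -3*(3 + 1/m) = -9 - 3/m)
U(-22) + 323*(-478) = (-9 - 3/(-22)) + 323*(-478) = (-9 - 3*(-1/22)) - 154394 = (-9 + 3/22) - 154394 = -195/22 - 154394 = -3396863/22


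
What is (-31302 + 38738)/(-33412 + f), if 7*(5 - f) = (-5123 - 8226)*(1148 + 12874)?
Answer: 7436/26706547 ≈ 0.00027843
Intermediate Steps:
f = 26739959 (f = 5 - (-5123 - 8226)*(1148 + 12874)/7 = 5 - (-1907)*14022 = 5 - ⅐*(-187179678) = 5 + 26739954 = 26739959)
(-31302 + 38738)/(-33412 + f) = (-31302 + 38738)/(-33412 + 26739959) = 7436/26706547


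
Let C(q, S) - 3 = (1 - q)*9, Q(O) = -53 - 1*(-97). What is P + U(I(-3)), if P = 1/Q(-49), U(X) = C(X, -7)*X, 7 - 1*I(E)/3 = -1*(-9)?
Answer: -17423/44 ≈ -395.98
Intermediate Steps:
Q(O) = 44 (Q(O) = -53 + 97 = 44)
C(q, S) = 12 - 9*q (C(q, S) = 3 + (1 - q)*9 = 3 + (9 - 9*q) = 12 - 9*q)
I(E) = -6 (I(E) = 21 - (-3)*(-9) = 21 - 3*9 = 21 - 27 = -6)
U(X) = X*(12 - 9*X) (U(X) = (12 - 9*X)*X = X*(12 - 9*X))
P = 1/44 ≈ 0.022727
P + U(I(-3)) = 1/44 + 3*(-6)*(4 - 3*(-6)) = 1/44 + 3*(-6)*(4 + 18) = 1/44 + 3*(-6)*22 = 1/44 - 396 = -17423/44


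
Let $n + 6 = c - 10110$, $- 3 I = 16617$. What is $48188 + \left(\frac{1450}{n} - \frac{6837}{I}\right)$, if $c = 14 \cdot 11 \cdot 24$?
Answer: $\frac{171361945343}{3556038} \approx 48189.0$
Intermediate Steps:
$c = 3696$ ($c = 154 \cdot 24 = 3696$)
$I = -5539$ ($I = \left(- \frac{1}{3}\right) 16617 = -5539$)
$n = -6420$ ($n = -6 + \left(3696 - 10110\right) = -6 - 6414 = -6420$)
$48188 + \left(\frac{1450}{n} - \frac{6837}{I}\right) = 48188 + \left(\frac{1450}{-6420} - \frac{6837}{-5539}\right) = 48188 + \left(1450 \left(- \frac{1}{6420}\right) - - \frac{6837}{5539}\right) = 48188 + \left(- \frac{145}{642} + \frac{6837}{5539}\right) = 48188 + \frac{3586199}{3556038} = \frac{171361945343}{3556038}$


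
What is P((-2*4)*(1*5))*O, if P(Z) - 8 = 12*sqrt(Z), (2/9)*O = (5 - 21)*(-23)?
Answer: 13248 + 39744*I*sqrt(10) ≈ 13248.0 + 1.2568e+5*I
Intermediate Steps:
O = 1656 (O = 9*((5 - 21)*(-23))/2 = 9*(-16*(-23))/2 = (9/2)*368 = 1656)
P(Z) = 8 + 12*sqrt(Z)
P((-2*4)*(1*5))*O = (8 + 12*sqrt((-2*4)*(1*5)))*1656 = (8 + 12*sqrt(-8*5))*1656 = (8 + 12*sqrt(-40))*1656 = (8 + 12*(2*I*sqrt(10)))*1656 = (8 + 24*I*sqrt(10))*1656 = 13248 + 39744*I*sqrt(10)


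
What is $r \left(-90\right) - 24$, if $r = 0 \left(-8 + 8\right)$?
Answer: $-24$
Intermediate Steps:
$r = 0$ ($r = 0 \cdot 0 = 0$)
$r \left(-90\right) - 24 = 0 \left(-90\right) - 24 = 0 - 24 = -24$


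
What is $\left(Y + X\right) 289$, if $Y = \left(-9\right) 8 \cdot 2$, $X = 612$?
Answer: $135252$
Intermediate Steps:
$Y = -144$ ($Y = \left(-72\right) 2 = -144$)
$\left(Y + X\right) 289 = \left(-144 + 612\right) 289 = 468 \cdot 289 = 135252$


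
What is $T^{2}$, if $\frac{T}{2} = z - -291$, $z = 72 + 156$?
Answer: $1077444$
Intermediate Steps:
$z = 228$
$T = 1038$ ($T = 2 \left(228 - -291\right) = 2 \left(228 + 291\right) = 2 \cdot 519 = 1038$)
$T^{2} = 1038^{2} = 1077444$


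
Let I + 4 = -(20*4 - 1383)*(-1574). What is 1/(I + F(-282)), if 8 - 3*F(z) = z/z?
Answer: -3/6152771 ≈ -4.8759e-7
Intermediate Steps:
F(z) = 7/3 (F(z) = 8/3 - z/(3*z) = 8/3 - 1/3*1 = 8/3 - 1/3 = 7/3)
I = -2050926 (I = -4 - (20*4 - 1383)*(-1574) = -4 - (80 - 1383)*(-1574) = -4 - (-1303)*(-1574) = -4 - 1*2050922 = -4 - 2050922 = -2050926)
1/(I + F(-282)) = 1/(-2050926 + 7/3) = 1/(-6152771/3) = -3/6152771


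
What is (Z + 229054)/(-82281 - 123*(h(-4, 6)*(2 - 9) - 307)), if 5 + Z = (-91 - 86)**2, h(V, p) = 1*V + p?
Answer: -130189/21399 ≈ -6.0839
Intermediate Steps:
h(V, p) = V + p
Z = 31324 (Z = -5 + (-91 - 86)**2 = -5 + (-177)**2 = -5 + 31329 = 31324)
(Z + 229054)/(-82281 - 123*(h(-4, 6)*(2 - 9) - 307)) = (31324 + 229054)/(-82281 - 123*((-4 + 6)*(2 - 9) - 307)) = 260378/(-82281 - 123*(2*(-7) - 307)) = 260378/(-82281 - 123*(-14 - 307)) = 260378/(-82281 - 123*(-321)) = 260378/(-82281 + 39483) = 260378/(-42798) = 260378*(-1/42798) = -130189/21399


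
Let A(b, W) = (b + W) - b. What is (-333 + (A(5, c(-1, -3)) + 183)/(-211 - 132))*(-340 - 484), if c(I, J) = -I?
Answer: 94268072/343 ≈ 2.7483e+5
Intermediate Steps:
A(b, W) = W (A(b, W) = (W + b) - b = W)
(-333 + (A(5, c(-1, -3)) + 183)/(-211 - 132))*(-340 - 484) = (-333 + (-1*(-1) + 183)/(-211 - 132))*(-340 - 484) = (-333 + (1 + 183)/(-343))*(-824) = (-333 + 184*(-1/343))*(-824) = (-333 - 184/343)*(-824) = -114403/343*(-824) = 94268072/343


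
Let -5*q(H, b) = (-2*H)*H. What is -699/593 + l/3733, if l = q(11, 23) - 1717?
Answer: -17994234/11068345 ≈ -1.6257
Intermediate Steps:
q(H, b) = 2*H²/5 (q(H, b) = -(-2*H)*H/5 = -(-2)*H²/5 = 2*H²/5)
l = -8343/5 (l = (⅖)*11² - 1717 = (⅖)*121 - 1717 = 242/5 - 1717 = -8343/5 ≈ -1668.6)
-699/593 + l/3733 = -699/593 - 8343/5/3733 = -699*1/593 - 8343/5*1/3733 = -699/593 - 8343/18665 = -17994234/11068345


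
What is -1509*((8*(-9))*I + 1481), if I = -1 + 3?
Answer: -2017533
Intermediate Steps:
I = 2
-1509*((8*(-9))*I + 1481) = -1509*((8*(-9))*2 + 1481) = -1509*(-72*2 + 1481) = -1509*(-144 + 1481) = -1509*1337 = -2017533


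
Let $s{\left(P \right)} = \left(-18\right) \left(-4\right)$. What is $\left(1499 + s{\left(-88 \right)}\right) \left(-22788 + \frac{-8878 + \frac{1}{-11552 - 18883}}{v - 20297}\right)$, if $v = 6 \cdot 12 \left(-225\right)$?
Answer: $- \frac{39765663532884259}{1110786195} \approx -3.58 \cdot 10^{7}$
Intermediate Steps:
$s{\left(P \right)} = 72$
$v = -16200$ ($v = 72 \left(-225\right) = -16200$)
$\left(1499 + s{\left(-88 \right)}\right) \left(-22788 + \frac{-8878 + \frac{1}{-11552 - 18883}}{v - 20297}\right) = \left(1499 + 72\right) \left(-22788 + \frac{-8878 + \frac{1}{-11552 - 18883}}{-16200 - 20297}\right) = 1571 \left(-22788 + \frac{-8878 + \frac{1}{-30435}}{-36497}\right) = 1571 \left(-22788 + \left(-8878 - \frac{1}{30435}\right) \left(- \frac{1}{36497}\right)\right) = 1571 \left(-22788 - - \frac{270201931}{1110786195}\right) = 1571 \left(-22788 + \frac{270201931}{1110786195}\right) = 1571 \left(- \frac{25312325609729}{1110786195}\right) = - \frac{39765663532884259}{1110786195}$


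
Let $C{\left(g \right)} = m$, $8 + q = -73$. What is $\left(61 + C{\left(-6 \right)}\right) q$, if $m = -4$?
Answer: $-4617$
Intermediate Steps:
$q = -81$ ($q = -8 - 73 = -81$)
$C{\left(g \right)} = -4$
$\left(61 + C{\left(-6 \right)}\right) q = \left(61 - 4\right) \left(-81\right) = 57 \left(-81\right) = -4617$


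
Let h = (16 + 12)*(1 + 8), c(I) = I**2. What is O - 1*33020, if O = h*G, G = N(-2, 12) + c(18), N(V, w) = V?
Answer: 48124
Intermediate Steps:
h = 252 (h = 28*9 = 252)
G = 322 (G = -2 + 18**2 = -2 + 324 = 322)
O = 81144 (O = 252*322 = 81144)
O - 1*33020 = 81144 - 1*33020 = 81144 - 33020 = 48124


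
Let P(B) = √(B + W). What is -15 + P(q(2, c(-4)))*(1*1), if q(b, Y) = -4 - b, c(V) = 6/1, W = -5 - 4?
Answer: -15 + I*√15 ≈ -15.0 + 3.873*I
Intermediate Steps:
W = -9
c(V) = 6 (c(V) = 6*1 = 6)
P(B) = √(-9 + B) (P(B) = √(B - 9) = √(-9 + B))
-15 + P(q(2, c(-4)))*(1*1) = -15 + √(-9 + (-4 - 1*2))*(1*1) = -15 + √(-9 + (-4 - 2))*1 = -15 + √(-9 - 6)*1 = -15 + √(-15)*1 = -15 + (I*√15)*1 = -15 + I*√15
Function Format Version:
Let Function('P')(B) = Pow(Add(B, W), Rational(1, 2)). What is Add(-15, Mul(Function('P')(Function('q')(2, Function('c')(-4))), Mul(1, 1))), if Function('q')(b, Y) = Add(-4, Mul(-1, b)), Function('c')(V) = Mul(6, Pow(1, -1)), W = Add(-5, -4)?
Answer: Add(-15, Mul(I, Pow(15, Rational(1, 2)))) ≈ Add(-15.000, Mul(3.8730, I))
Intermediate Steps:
W = -9
Function('c')(V) = 6 (Function('c')(V) = Mul(6, 1) = 6)
Function('P')(B) = Pow(Add(-9, B), Rational(1, 2)) (Function('P')(B) = Pow(Add(B, -9), Rational(1, 2)) = Pow(Add(-9, B), Rational(1, 2)))
Add(-15, Mul(Function('P')(Function('q')(2, Function('c')(-4))), Mul(1, 1))) = Add(-15, Mul(Pow(Add(-9, Add(-4, Mul(-1, 2))), Rational(1, 2)), Mul(1, 1))) = Add(-15, Mul(Pow(Add(-9, Add(-4, -2)), Rational(1, 2)), 1)) = Add(-15, Mul(Pow(Add(-9, -6), Rational(1, 2)), 1)) = Add(-15, Mul(Pow(-15, Rational(1, 2)), 1)) = Add(-15, Mul(Mul(I, Pow(15, Rational(1, 2))), 1)) = Add(-15, Mul(I, Pow(15, Rational(1, 2))))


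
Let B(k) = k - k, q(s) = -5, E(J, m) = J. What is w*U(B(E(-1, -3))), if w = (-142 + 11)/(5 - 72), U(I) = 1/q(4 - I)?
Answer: -131/335 ≈ -0.39104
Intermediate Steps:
B(k) = 0
U(I) = -⅕ (U(I) = 1/(-5) = -⅕)
w = 131/67 (w = -131/(-67) = -131*(-1/67) = 131/67 ≈ 1.9552)
w*U(B(E(-1, -3))) = (131/67)*(-⅕) = -131/335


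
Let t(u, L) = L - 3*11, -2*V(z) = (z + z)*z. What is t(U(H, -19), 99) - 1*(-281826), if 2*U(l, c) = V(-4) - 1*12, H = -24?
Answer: 281892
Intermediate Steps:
V(z) = -z² (V(z) = -(z + z)*z/2 = -2*z*z/2 = -z²)
U(l, c) = -14 (U(l, c) = (-1*(-4)² - 1*12)/2 = (-1*16 - 12)/2 = (-16 - 12)/2 = (½)*(-28) = -14)
t(u, L) = -33 + L (t(u, L) = L - 33 = -33 + L)
t(U(H, -19), 99) - 1*(-281826) = (-33 + 99) - 1*(-281826) = 66 + 281826 = 281892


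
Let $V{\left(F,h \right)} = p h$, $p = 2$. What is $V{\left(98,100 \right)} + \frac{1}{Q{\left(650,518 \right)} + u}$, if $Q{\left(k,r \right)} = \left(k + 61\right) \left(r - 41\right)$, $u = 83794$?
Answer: $\frac{84588201}{422941} \approx 200.0$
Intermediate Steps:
$Q{\left(k,r \right)} = \left(-41 + r\right) \left(61 + k\right)$ ($Q{\left(k,r \right)} = \left(61 + k\right) \left(-41 + r\right) = \left(-41 + r\right) \left(61 + k\right)$)
$V{\left(F,h \right)} = 2 h$
$V{\left(98,100 \right)} + \frac{1}{Q{\left(650,518 \right)} + u} = 2 \cdot 100 + \frac{1}{\left(-2501 - 26650 + 61 \cdot 518 + 650 \cdot 518\right) + 83794} = 200 + \frac{1}{\left(-2501 - 26650 + 31598 + 336700\right) + 83794} = 200 + \frac{1}{339147 + 83794} = 200 + \frac{1}{422941} = \frac{84588201}{422941}$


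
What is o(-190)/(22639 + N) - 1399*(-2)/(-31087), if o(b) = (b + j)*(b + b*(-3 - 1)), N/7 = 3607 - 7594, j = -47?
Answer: 418479737/16382849 ≈ 25.544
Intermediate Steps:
N = -27909 (N = 7*(3607 - 7594) = 7*(-3987) = -27909)
o(b) = -3*b*(-47 + b) (o(b) = (b - 47)*(b + b*(-3 - 1)) = (-47 + b)*(b + b*(-4)) = (-47 + b)*(b - 4*b) = (-47 + b)*(-3*b) = -3*b*(-47 + b))
o(-190)/(22639 + N) - 1399*(-2)/(-31087) = (3*(-190)*(47 - 1*(-190)))/(22639 - 27909) - 1399*(-2)/(-31087) = (3*(-190)*(47 + 190))/(-5270) + 2798*(-1/31087) = (3*(-190)*237)*(-1/5270) - 2798/31087 = -135090*(-1/5270) - 2798/31087 = 13509/527 - 2798/31087 = 418479737/16382849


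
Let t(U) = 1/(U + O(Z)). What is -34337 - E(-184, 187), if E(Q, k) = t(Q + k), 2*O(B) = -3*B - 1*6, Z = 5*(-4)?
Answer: -1030111/30 ≈ -34337.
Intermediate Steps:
Z = -20
O(B) = -3 - 3*B/2 (O(B) = (-3*B - 1*6)/2 = (-3*B - 6)/2 = (-6 - 3*B)/2 = -3 - 3*B/2)
t(U) = 1/(27 + U) (t(U) = 1/(U + (-3 - 3/2*(-20))) = 1/(U + (-3 + 30)) = 1/(U + 27) = 1/(27 + U))
E(Q, k) = 1/(27 + Q + k) (E(Q, k) = 1/(27 + (Q + k)) = 1/(27 + Q + k))
-34337 - E(-184, 187) = -34337 - 1/(27 - 184 + 187) = -34337 - 1/30 = -1030111/30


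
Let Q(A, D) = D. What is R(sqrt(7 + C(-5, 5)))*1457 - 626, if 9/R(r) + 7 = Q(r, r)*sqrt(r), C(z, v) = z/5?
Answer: -626 - 13113/(7 - 6**(3/4)) ≈ -4767.4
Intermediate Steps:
C(z, v) = z/5 (C(z, v) = z*(1/5) = z/5)
R(r) = 9/(-7 + r**(3/2)) (R(r) = 9/(-7 + r*sqrt(r)) = 9/(-7 + r**(3/2)))
R(sqrt(7 + C(-5, 5)))*1457 - 626 = (9/(-7 + (sqrt(7 + (1/5)*(-5)))**(3/2)))*1457 - 626 = (9/(-7 + (sqrt(7 - 1))**(3/2)))*1457 - 626 = (9/(-7 + (sqrt(6))**(3/2)))*1457 - 626 = (9/(-7 + 6**(3/4)))*1457 - 626 = 13113/(-7 + 6**(3/4)) - 626 = -626 + 13113/(-7 + 6**(3/4))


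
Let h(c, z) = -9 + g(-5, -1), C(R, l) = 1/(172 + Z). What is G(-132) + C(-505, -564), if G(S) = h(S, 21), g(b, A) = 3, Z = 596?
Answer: -4607/768 ≈ -5.9987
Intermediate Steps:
C(R, l) = 1/768 (C(R, l) = 1/(172 + 596) = 1/768)
h(c, z) = -6 (h(c, z) = -9 + 3 = -6)
G(S) = -6
G(-132) + C(-505, -564) = -6 + 1/768 = -4607/768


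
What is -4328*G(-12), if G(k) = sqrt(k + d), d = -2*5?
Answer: -4328*I*sqrt(22) ≈ -20300.0*I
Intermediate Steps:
d = -10
G(k) = sqrt(-10 + k) (G(k) = sqrt(k - 10) = sqrt(-10 + k))
-4328*G(-12) = -4328*sqrt(-10 - 12) = -4328*I*sqrt(22)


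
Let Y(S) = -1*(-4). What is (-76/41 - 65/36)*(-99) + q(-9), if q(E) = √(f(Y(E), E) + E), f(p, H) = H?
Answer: 59411/164 + 3*I*√2 ≈ 362.26 + 4.2426*I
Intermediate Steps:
Y(S) = 4
q(E) = √2*√E (q(E) = √(E + E) = √(2*E) = √2*√E)
(-76/41 - 65/36)*(-99) + q(-9) = (-76/41 - 65/36)*(-99) + √2*√(-9) = (-76*1/41 - 65*1/36)*(-99) + √2*(3*I) = (-76/41 - 65/36)*(-99) + 3*I*√2 = -5401/1476*(-99) + 3*I*√2 = 59411/164 + 3*I*√2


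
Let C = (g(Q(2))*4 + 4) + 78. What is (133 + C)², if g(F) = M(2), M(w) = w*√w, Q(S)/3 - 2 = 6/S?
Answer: 46353 + 3440*√2 ≈ 51218.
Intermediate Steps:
Q(S) = 6 + 18/S (Q(S) = 6 + 3*(6/S) = 6 + 18/S)
M(w) = w^(3/2)
g(F) = 2*√2 (g(F) = 2^(3/2) = 2*√2)
C = 82 + 8*√2 (C = ((2*√2)*4 + 4) + 78 = (8*√2 + 4) + 78 = (4 + 8*√2) + 78 = 82 + 8*√2 ≈ 93.314)
(133 + C)² = (133 + (82 + 8*√2))² = (215 + 8*√2)²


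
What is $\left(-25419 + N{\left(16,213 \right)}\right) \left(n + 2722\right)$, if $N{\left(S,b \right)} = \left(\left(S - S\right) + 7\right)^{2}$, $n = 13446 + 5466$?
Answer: $-548854580$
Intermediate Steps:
$n = 18912$
$N{\left(S,b \right)} = 49$ ($N{\left(S,b \right)} = \left(0 + 7\right)^{2} = 7^{2} = 49$)
$\left(-25419 + N{\left(16,213 \right)}\right) \left(n + 2722\right) = \left(-25419 + 49\right) \left(18912 + 2722\right) = \left(-25370\right) 21634 = -548854580$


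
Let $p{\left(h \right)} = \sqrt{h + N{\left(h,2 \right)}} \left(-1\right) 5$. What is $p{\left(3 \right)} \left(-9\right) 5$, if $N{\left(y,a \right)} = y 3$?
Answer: $450 \sqrt{3} \approx 779.42$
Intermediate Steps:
$N{\left(y,a \right)} = 3 y$
$p{\left(h \right)} = - 10 \sqrt{h}$ ($p{\left(h \right)} = \sqrt{h + 3 h} \left(-1\right) 5 = \sqrt{4 h} \left(-1\right) 5 = 2 \sqrt{h} \left(-1\right) 5 = - 2 \sqrt{h} 5 = - 10 \sqrt{h}$)
$p{\left(3 \right)} \left(-9\right) 5 = - 10 \sqrt{3} \left(-9\right) 5 = 90 \sqrt{3} \cdot 5 = 450 \sqrt{3}$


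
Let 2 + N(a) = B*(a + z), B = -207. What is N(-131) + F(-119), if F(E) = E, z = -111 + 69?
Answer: 35690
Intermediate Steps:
z = -42
N(a) = 8692 - 207*a (N(a) = -2 - 207*(a - 42) = -2 - 207*(-42 + a) = -2 + (8694 - 207*a) = 8692 - 207*a)
N(-131) + F(-119) = (8692 - 207*(-131)) - 119 = (8692 + 27117) - 119 = 35809 - 119 = 35690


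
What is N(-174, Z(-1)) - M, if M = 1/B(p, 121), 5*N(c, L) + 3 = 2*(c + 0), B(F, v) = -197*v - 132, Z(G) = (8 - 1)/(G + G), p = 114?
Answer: -8413114/119845 ≈ -70.200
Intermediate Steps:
Z(G) = 7/(2*G) (Z(G) = 7/((2*G)) = 7*(1/(2*G)) = 7/(2*G))
B(F, v) = -132 - 197*v
N(c, L) = -3/5 + 2*c/5 (N(c, L) = -3/5 + (2*(c + 0))/5 = -3/5 + (2*c)/5 = -3/5 + 2*c/5)
M = -1/23969 (M = 1/(-132 - 197*121) = 1/(-132 - 23837) = 1/(-23969) = -1/23969 ≈ -4.1721e-5)
N(-174, Z(-1)) - M = (-3/5 + (2/5)*(-174)) - 1*(-1/23969) = (-3/5 - 348/5) + 1/23969 = -351/5 + 1/23969 = -8413114/119845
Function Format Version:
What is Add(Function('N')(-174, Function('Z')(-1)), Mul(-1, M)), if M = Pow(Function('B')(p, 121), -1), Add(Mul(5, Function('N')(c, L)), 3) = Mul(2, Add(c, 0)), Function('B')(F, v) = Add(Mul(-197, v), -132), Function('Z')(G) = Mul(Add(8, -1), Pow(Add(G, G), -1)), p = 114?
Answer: Rational(-8413114, 119845) ≈ -70.200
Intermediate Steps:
Function('Z')(G) = Mul(Rational(7, 2), Pow(G, -1)) (Function('Z')(G) = Mul(7, Pow(Mul(2, G), -1)) = Mul(7, Mul(Rational(1, 2), Pow(G, -1))) = Mul(Rational(7, 2), Pow(G, -1)))
Function('B')(F, v) = Add(-132, Mul(-197, v))
Function('N')(c, L) = Add(Rational(-3, 5), Mul(Rational(2, 5), c)) (Function('N')(c, L) = Add(Rational(-3, 5), Mul(Rational(1, 5), Mul(2, Add(c, 0)))) = Add(Rational(-3, 5), Mul(Rational(1, 5), Mul(2, c))) = Add(Rational(-3, 5), Mul(Rational(2, 5), c)))
M = Rational(-1, 23969) (M = Pow(Add(-132, Mul(-197, 121)), -1) = Pow(Add(-132, -23837), -1) = Pow(-23969, -1) = Rational(-1, 23969) ≈ -4.1721e-5)
Add(Function('N')(-174, Function('Z')(-1)), Mul(-1, M)) = Add(Add(Rational(-3, 5), Mul(Rational(2, 5), -174)), Mul(-1, Rational(-1, 23969))) = Add(Add(Rational(-3, 5), Rational(-348, 5)), Rational(1, 23969)) = Add(Rational(-351, 5), Rational(1, 23969)) = Rational(-8413114, 119845)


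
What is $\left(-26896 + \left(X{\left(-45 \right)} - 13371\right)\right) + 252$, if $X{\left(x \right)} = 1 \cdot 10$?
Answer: $-40005$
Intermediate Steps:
$X{\left(x \right)} = 10$
$\left(-26896 + \left(X{\left(-45 \right)} - 13371\right)\right) + 252 = \left(-26896 + \left(10 - 13371\right)\right) + 252 = \left(-26896 - 13361\right) + 252 = -40257 + 252 = -40005$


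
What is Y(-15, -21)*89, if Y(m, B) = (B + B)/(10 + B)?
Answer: 3738/11 ≈ 339.82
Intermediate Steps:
Y(m, B) = 2*B/(10 + B) (Y(m, B) = (2*B)/(10 + B) = 2*B/(10 + B))
Y(-15, -21)*89 = (2*(-21)/(10 - 21))*89 = (2*(-21)/(-11))*89 = (2*(-21)*(-1/11))*89 = (42/11)*89 = 3738/11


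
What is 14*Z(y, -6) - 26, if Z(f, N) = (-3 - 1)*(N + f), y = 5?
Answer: 30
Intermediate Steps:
Z(f, N) = -4*N - 4*f (Z(f, N) = -4*(N + f) = -4*N - 4*f)
14*Z(y, -6) - 26 = 14*(-4*(-6) - 4*5) - 26 = 14*(24 - 20) - 26 = 14*4 - 26 = 56 - 26 = 30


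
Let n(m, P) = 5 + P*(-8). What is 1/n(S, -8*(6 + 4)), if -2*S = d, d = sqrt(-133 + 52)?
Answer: 1/645 ≈ 0.0015504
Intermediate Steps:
d = 9*I (d = sqrt(-81) = 9*I ≈ 9.0*I)
S = -9*I/2 ≈ -4.5*I
n(m, P) = 5 - 8*P
1/n(S, -8*(6 + 4)) = 1/(5 - (-64)*(6 + 4)) = 1/(5 - (-64)*10) = 1/(5 - 8*(-80)) = 1/(5 + 640) = 1/645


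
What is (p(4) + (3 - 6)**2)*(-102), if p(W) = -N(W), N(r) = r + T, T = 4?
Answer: -102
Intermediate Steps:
N(r) = 4 + r (N(r) = r + 4 = 4 + r)
p(W) = -4 - W (p(W) = -(4 + W) = -4 - W)
(p(4) + (3 - 6)**2)*(-102) = ((-4 - 1*4) + (3 - 6)**2)*(-102) = ((-4 - 4) + (-3)**2)*(-102) = (-8 + 9)*(-102) = 1*(-102) = -102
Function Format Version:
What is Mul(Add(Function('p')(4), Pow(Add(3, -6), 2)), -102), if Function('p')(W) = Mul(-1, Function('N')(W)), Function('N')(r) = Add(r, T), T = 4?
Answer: -102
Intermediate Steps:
Function('N')(r) = Add(4, r) (Function('N')(r) = Add(r, 4) = Add(4, r))
Function('p')(W) = Add(-4, Mul(-1, W)) (Function('p')(W) = Mul(-1, Add(4, W)) = Add(-4, Mul(-1, W)))
Mul(Add(Function('p')(4), Pow(Add(3, -6), 2)), -102) = Mul(Add(Add(-4, Mul(-1, 4)), Pow(Add(3, -6), 2)), -102) = Mul(Add(Add(-4, -4), Pow(-3, 2)), -102) = Mul(Add(-8, 9), -102) = Mul(1, -102) = -102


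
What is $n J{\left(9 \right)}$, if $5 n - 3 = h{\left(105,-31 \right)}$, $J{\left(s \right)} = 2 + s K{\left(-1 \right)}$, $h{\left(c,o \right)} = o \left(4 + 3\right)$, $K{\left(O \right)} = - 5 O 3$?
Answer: $- \frac{29318}{5} \approx -5863.6$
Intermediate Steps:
$K{\left(O \right)} = - 15 O$
$h{\left(c,o \right)} = 7 o$ ($h{\left(c,o \right)} = o 7 = 7 o$)
$J{\left(s \right)} = 2 + 15 s$ ($J{\left(s \right)} = 2 + s \left(\left(-15\right) \left(-1\right)\right) = 2 + s 15 = 2 + 15 s$)
$n = - \frac{214}{5}$ ($n = \frac{3}{5} + \frac{7 \left(-31\right)}{5} = \frac{3}{5} + \frac{1}{5} \left(-217\right) = \frac{3}{5} - \frac{217}{5} = - \frac{214}{5} \approx -42.8$)
$n J{\left(9 \right)} = - \frac{214 \left(2 + 15 \cdot 9\right)}{5} = - \frac{214 \left(2 + 135\right)}{5} = \left(- \frac{214}{5}\right) 137 = - \frac{29318}{5}$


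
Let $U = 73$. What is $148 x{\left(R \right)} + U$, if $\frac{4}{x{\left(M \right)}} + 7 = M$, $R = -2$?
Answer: $\frac{65}{9} \approx 7.2222$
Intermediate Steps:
$x{\left(M \right)} = \frac{4}{-7 + M}$
$148 x{\left(R \right)} + U = 148 \frac{4}{-7 - 2} + 73 = 148 \frac{4}{-9} + 73 = 148 \cdot 4 \left(- \frac{1}{9}\right) + 73 = 148 \left(- \frac{4}{9}\right) + 73 = - \frac{592}{9} + 73 = \frac{65}{9}$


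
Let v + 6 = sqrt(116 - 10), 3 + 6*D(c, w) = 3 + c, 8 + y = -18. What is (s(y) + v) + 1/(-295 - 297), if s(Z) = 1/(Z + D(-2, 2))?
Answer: -282463/46768 + sqrt(106) ≈ 4.2560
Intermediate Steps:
y = -26 (y = -8 - 18 = -26)
D(c, w) = c/6 (D(c, w) = -1/2 + (3 + c)/6 = -1/2 + (1/2 + c/6) = c/6)
v = -6 + sqrt(106) (v = -6 + sqrt(116 - 10) = -6 + sqrt(106) ≈ 4.2956)
s(Z) = 1/(-1/3 + Z) (s(Z) = 1/(Z + (1/6)*(-2)) = 1/(Z - 1/3) = 1/(-1/3 + Z))
(s(y) + v) + 1/(-295 - 297) = (3/(-1 + 3*(-26)) + (-6 + sqrt(106))) + 1/(-295 - 297) = (3/(-1 - 78) + (-6 + sqrt(106))) + 1/(-592) = (3/(-79) + (-6 + sqrt(106))) - 1/592 = (3*(-1/79) + (-6 + sqrt(106))) - 1/592 = (-3/79 + (-6 + sqrt(106))) - 1/592 = (-477/79 + sqrt(106)) - 1/592 = -282463/46768 + sqrt(106)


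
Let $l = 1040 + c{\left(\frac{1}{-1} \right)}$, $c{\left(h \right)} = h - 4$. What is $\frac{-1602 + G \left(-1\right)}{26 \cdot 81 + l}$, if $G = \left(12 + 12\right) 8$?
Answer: $- \frac{598}{1047} \approx -0.57116$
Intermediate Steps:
$c{\left(h \right)} = -4 + h$ ($c{\left(h \right)} = h - 4 = -4 + h$)
$G = 192$ ($G = 24 \cdot 8 = 192$)
$l = 1035$ ($l = 1040 - \left(4 - \frac{1}{-1}\right) = 1040 - 5 = 1035$)
$\frac{-1602 + G \left(-1\right)}{26 \cdot 81 + l} = \frac{-1602 + 192 \left(-1\right)}{26 \cdot 81 + 1035} = \frac{-1602 - 192}{2106 + 1035} = - \frac{1794}{3141} = \left(-1794\right) \frac{1}{3141} = - \frac{598}{1047}$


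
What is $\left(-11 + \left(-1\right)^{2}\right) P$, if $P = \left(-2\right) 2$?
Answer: $40$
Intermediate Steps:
$P = -4$
$\left(-11 + \left(-1\right)^{2}\right) P = \left(-11 + \left(-1\right)^{2}\right) \left(-4\right) = \left(-11 + 1\right) \left(-4\right) = \left(-10\right) \left(-4\right) = 40$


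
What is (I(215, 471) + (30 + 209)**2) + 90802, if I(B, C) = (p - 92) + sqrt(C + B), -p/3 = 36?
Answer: 147723 + 7*sqrt(14) ≈ 1.4775e+5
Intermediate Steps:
p = -108 (p = -3*36 = -108)
I(B, C) = -200 + sqrt(B + C) (I(B, C) = (-108 - 92) + sqrt(C + B) = -200 + sqrt(B + C))
(I(215, 471) + (30 + 209)**2) + 90802 = ((-200 + sqrt(215 + 471)) + (30 + 209)**2) + 90802 = ((-200 + sqrt(686)) + 239**2) + 90802 = ((-200 + 7*sqrt(14)) + 57121) + 90802 = (56921 + 7*sqrt(14)) + 90802 = 147723 + 7*sqrt(14)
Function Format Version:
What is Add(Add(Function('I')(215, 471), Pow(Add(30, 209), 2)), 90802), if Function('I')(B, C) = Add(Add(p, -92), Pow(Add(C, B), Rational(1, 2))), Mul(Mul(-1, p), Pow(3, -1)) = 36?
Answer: Add(147723, Mul(7, Pow(14, Rational(1, 2)))) ≈ 1.4775e+5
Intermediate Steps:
p = -108 (p = Mul(-3, 36) = -108)
Function('I')(B, C) = Add(-200, Pow(Add(B, C), Rational(1, 2))) (Function('I')(B, C) = Add(Add(-108, -92), Pow(Add(C, B), Rational(1, 2))) = Add(-200, Pow(Add(B, C), Rational(1, 2))))
Add(Add(Function('I')(215, 471), Pow(Add(30, 209), 2)), 90802) = Add(Add(Add(-200, Pow(Add(215, 471), Rational(1, 2))), Pow(Add(30, 209), 2)), 90802) = Add(Add(Add(-200, Pow(686, Rational(1, 2))), Pow(239, 2)), 90802) = Add(Add(Add(-200, Mul(7, Pow(14, Rational(1, 2)))), 57121), 90802) = Add(Add(56921, Mul(7, Pow(14, Rational(1, 2)))), 90802) = Add(147723, Mul(7, Pow(14, Rational(1, 2))))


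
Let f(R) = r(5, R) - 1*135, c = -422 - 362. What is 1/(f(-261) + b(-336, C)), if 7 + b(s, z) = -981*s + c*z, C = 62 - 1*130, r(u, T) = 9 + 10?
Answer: 1/382805 ≈ 2.6123e-6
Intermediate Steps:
r(u, T) = 19
c = -784
f(R) = -116 (f(R) = 19 - 1*135 = 19 - 135 = -116)
C = -68 (C = 62 - 130 = -68)
b(s, z) = -7 - 981*s - 784*z (b(s, z) = -7 + (-981*s - 784*z) = -7 - 981*s - 784*z)
1/(f(-261) + b(-336, C)) = 1/(-116 + (-7 - 981*(-336) - 784*(-68))) = 1/(-116 + (-7 + 329616 + 53312)) = 1/(-116 + 382921) = 1/382805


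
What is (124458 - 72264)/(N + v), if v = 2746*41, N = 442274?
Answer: 26097/277430 ≈ 0.094067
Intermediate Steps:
v = 112586
(124458 - 72264)/(N + v) = (124458 - 72264)/(442274 + 112586) = 52194/554860 = 52194*(1/554860) = 26097/277430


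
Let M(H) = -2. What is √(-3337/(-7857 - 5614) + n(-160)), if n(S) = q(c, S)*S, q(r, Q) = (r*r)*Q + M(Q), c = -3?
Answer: √41868305228247/13471 ≈ 480.33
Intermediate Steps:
q(r, Q) = -2 + Q*r² (q(r, Q) = (r*r)*Q - 2 = r²*Q - 2 = Q*r² - 2 = -2 + Q*r²)
n(S) = S*(-2 + 9*S) (n(S) = (-2 + S*(-3)²)*S = (-2 + S*9)*S = (-2 + 9*S)*S = S*(-2 + 9*S))
√(-3337/(-7857 - 5614) + n(-160)) = √(-3337/(-7857 - 5614) - 160*(-2 + 9*(-160))) = √(-3337/(-13471) - 160*(-2 - 1440)) = √(-3337*(-1/13471) - 160*(-1442)) = √(3337/13471 + 230720) = √(3108032457/13471) = √41868305228247/13471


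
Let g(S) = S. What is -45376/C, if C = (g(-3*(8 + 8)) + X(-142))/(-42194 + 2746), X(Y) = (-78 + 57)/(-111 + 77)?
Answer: -60859743232/1611 ≈ -3.7778e+7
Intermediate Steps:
X(Y) = 21/34 (X(Y) = -21/(-34) = -21*(-1/34) = 21/34)
C = 1611/1341232 (C = (-3*(8 + 8) + 21/34)/(-42194 + 2746) = (-3*16 + 21/34)/(-39448) = (-48 + 21/34)*(-1/39448) = -1611/34*(-1/39448) = 1611/1341232 ≈ 0.0012011)
-45376/C = -45376/1611/1341232 = -45376*1341232/1611 = -60859743232/1611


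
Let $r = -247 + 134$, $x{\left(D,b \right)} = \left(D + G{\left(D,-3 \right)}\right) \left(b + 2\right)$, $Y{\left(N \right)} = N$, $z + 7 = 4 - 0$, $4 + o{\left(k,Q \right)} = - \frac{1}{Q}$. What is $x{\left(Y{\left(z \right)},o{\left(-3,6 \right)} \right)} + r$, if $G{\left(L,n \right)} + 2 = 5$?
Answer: $-113$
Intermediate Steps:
$G{\left(L,n \right)} = 3$ ($G{\left(L,n \right)} = -2 + 5 = 3$)
$o{\left(k,Q \right)} = -4 - \frac{1}{Q}$
$z = -3$ ($z = -7 + \left(4 - 0\right) = -7 + \left(4 + 0\right) = -7 + 4 = -3$)
$x{\left(D,b \right)} = \left(2 + b\right) \left(3 + D\right)$ ($x{\left(D,b \right)} = \left(D + 3\right) \left(b + 2\right) = \left(3 + D\right) \left(2 + b\right) = \left(2 + b\right) \left(3 + D\right)$)
$r = -113$
$x{\left(Y{\left(z \right)},o{\left(-3,6 \right)} \right)} + r = \left(6 + 2 \left(-3\right) + 3 \left(-4 - \frac{1}{6}\right) - 3 \left(-4 - \frac{1}{6}\right)\right) - 113 = \left(6 - 6 + 3 \left(-4 - \frac{1}{6}\right) - 3 \left(-4 - \frac{1}{6}\right)\right) - 113 = \left(6 - 6 + 3 \left(- \frac{25}{6}\right) - - \frac{25}{2}\right) - 113 = \left(6 - 6 - \frac{25}{2} + \frac{25}{2}\right) - 113 = 0 - 113 = -113$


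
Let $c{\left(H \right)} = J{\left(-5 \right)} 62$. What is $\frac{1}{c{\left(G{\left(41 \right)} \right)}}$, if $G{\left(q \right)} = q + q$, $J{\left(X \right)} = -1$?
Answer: $- \frac{1}{62} \approx -0.016129$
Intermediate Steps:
$G{\left(q \right)} = 2 q$
$c{\left(H \right)} = -62$ ($c{\left(H \right)} = \left(-1\right) 62 = -62$)
$\frac{1}{c{\left(G{\left(41 \right)} \right)}} = \frac{1}{-62} = - \frac{1}{62}$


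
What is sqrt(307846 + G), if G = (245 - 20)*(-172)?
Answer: sqrt(269146) ≈ 518.79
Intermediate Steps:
G = -38700 (G = 225*(-172) = -38700)
sqrt(307846 + G) = sqrt(307846 - 38700) = sqrt(269146)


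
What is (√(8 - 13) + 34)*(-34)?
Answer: -1156 - 34*I*√5 ≈ -1156.0 - 76.026*I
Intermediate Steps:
(√(8 - 13) + 34)*(-34) = (√(-5) + 34)*(-34) = (I*√5 + 34)*(-34) = (34 + I*√5)*(-34) = -1156 - 34*I*√5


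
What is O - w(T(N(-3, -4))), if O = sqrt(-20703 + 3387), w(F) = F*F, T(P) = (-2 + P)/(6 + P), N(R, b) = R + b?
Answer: -81 + 6*I*sqrt(481) ≈ -81.0 + 131.59*I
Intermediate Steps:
T(P) = (-2 + P)/(6 + P)
w(F) = F**2
O = 6*I*sqrt(481) (O = sqrt(-17316) = 6*I*sqrt(481) ≈ 131.59*I)
O - w(T(N(-3, -4))) = 6*I*sqrt(481) - ((-2 + (-3 - 4))/(6 + (-3 - 4)))**2 = 6*I*sqrt(481) - ((-2 - 7)/(6 - 7))**2 = 6*I*sqrt(481) - (-9/(-1))**2 = 6*I*sqrt(481) - (-1*(-9))**2 = 6*I*sqrt(481) - 1*9**2 = 6*I*sqrt(481) - 1*81 = 6*I*sqrt(481) - 81 = -81 + 6*I*sqrt(481)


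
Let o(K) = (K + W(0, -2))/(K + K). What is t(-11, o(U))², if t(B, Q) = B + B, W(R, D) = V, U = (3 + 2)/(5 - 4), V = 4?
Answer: 484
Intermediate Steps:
U = 5 (U = 5/1 = 5*1 = 5)
W(R, D) = 4
o(K) = (4 + K)/(2*K) (o(K) = (K + 4)/(K + K) = (4 + K)/((2*K)) = (4 + K)*(1/(2*K)) = (4 + K)/(2*K))
t(B, Q) = 2*B
t(-11, o(U))² = (2*(-11))² = (-22)² = 484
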